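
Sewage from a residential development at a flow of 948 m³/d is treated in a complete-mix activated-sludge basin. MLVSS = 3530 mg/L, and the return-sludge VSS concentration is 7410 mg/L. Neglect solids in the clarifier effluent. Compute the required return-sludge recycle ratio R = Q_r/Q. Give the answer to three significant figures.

Solids balance on the clarifier gives (1+R)X = R·X_r, so R = X/(X_r − X) = 3530 / (7410 − 3530) = 0.9098.

R ≈ 0.910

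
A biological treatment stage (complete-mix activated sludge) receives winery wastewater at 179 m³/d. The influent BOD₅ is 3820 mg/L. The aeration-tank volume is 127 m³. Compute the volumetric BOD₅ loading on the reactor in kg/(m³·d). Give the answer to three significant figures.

L_v ≈ 5.38 kg BOD₅/(m³·d)

Applied BOD₅ load per unit volume = Q·S₀/V = (179 × 3820/1000)/127.0 = 5.384 kg BOD₅·m⁻³·d⁻¹.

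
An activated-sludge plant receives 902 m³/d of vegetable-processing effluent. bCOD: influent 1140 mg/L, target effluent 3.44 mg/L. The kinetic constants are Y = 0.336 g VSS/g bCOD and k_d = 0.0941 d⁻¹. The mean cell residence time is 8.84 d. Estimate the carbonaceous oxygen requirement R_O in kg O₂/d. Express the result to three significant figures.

Y_obs = Y / (1 + k_d θ_c) = 0.336 / (1 + 0.0941 × 8.84) = 0.336 / 1.832 = 0.1834.
Q·(S₀ − S) = 902 × (1140 − 3.44) × 10⁻³ = 1025 kg/d removed.
Biomass synthesised: P_X = Y_obs × 1025 = 188.0 kg VSS/d.
R_O = Q·(S₀ − S) − 1.42·P_X = 1025 − 1.42 × 188.0 = 758.2 kg O₂/d.

R_O ≈ 758 kg O₂/d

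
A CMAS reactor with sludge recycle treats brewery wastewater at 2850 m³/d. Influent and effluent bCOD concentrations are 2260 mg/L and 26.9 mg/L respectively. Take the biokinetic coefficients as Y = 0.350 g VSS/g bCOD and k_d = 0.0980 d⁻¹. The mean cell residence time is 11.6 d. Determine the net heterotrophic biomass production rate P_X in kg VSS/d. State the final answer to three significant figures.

Observed yield with endogenous decay: Y_obs = Y / (1 + k_d·θ_c) = 0.350 / (1 + 0.0980 × 11.6) = 0.350 / 2.137 = 0.1638 g VSS/g bCOD.
Substrate removed = Q·(S₀ − S) = 2850 m³/d × (2260 − 26.9) g/m³ = 6.36×10^6 g/d = 6364 kg/d.
So the net sludge growth is P_X = 0.1638 × 6364 = 1042 kg VSS/d.

P_X ≈ 1040 kg VSS/d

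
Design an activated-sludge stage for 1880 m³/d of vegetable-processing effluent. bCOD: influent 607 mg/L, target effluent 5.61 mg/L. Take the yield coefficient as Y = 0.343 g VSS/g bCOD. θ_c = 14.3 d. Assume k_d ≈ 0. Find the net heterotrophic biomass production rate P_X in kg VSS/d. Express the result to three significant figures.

With endogenous decay neglected, the observed yield equals the true yield: Y_obs = Y = 0.343 g VSS/g bCOD.
Q·(S₀ − S) = 1880 × (607 − 5.61) × 10⁻³ = 1131 kg/d removed.
P_X = Y_obs · Q(S₀ − S) = 0.3430 × 1131 = 387.8 kg VSS/d.

P_X ≈ 388 kg VSS/d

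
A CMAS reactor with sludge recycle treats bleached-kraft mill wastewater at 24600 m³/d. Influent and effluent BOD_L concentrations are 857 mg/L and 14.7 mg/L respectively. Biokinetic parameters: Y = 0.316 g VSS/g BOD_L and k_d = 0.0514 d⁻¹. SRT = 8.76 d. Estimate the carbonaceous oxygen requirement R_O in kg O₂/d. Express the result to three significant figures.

Y_obs = Y / (1 + k_d θ_c) = 0.316 / (1 + 0.0514 × 8.76) = 0.316 / 1.450 = 0.2179.
ΔS = 857 − 14.7 = 842.3 mg/L, so the substrate removal rate is 24600 × 842.3/1000 = 20721 kg BOD_L/d.
Biomass synthesised: P_X = Y_obs × 20721 = 4515 kg VSS/d.
R_O = Q·ΔS − 1.42 P_X = 20721 − 6411 = 14310 kg O₂/d.

R_O ≈ 14300 kg O₂/d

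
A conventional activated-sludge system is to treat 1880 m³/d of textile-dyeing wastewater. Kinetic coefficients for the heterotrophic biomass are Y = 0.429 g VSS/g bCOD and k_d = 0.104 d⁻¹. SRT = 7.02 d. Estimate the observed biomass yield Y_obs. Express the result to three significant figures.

Y_obs ≈ 0.248 g VSS/g bCOD

Observed yield with endogenous decay: Y_obs = Y / (1 + k_d·θ_c) = 0.429 / (1 + 0.104 × 7.02) = 0.429 / 1.730 = 0.2480 g VSS/g bCOD.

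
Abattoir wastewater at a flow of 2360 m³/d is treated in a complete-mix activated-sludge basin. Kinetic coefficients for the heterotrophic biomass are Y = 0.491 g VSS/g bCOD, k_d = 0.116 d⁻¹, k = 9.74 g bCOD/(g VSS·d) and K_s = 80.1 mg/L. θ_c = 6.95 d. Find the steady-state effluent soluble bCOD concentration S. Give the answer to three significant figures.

For a completely mixed reactor with recycle the Lawrence–McCarty relation gives S = K_s·(1 + k_d·θ_c) / [θ_c·(Y·k − k_d) − 1] = 80.1 × (1 + 0.116 × 6.95) / [6.95 × (0.491 × 9.74 − 0.116) − 1] = 144.7 / 31.43 = 4.603 mg/L.

S ≈ 4.60 mg/L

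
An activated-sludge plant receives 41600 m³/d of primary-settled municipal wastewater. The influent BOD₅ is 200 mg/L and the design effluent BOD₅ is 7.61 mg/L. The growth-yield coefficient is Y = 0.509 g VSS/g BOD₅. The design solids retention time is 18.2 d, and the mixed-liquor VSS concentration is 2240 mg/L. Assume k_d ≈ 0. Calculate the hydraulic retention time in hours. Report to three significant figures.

τ ≈ 19.1 h

V·X = Y·Q·ΔS·θ_c gives V = 0.509 × 41600 × (200 − 7.61) × 18.2 / 2240 = 33099 m³.
Hydraulic retention time τ = V/Q = 33099 / 41600 = 0.7957 d = 19.10 h.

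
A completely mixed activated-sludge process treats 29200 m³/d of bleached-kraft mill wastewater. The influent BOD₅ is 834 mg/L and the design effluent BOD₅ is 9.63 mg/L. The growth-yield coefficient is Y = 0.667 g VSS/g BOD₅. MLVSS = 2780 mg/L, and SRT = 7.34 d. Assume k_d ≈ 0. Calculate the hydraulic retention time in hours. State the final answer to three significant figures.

With k_d = 0 the design equation reduces to V = Y Q (S₀−S) θ_c / X = 0.667 × 29200 × (834 − 9.63) × 7.34 / 2780 = 42392 m³.
Hydraulic retention time τ = V/Q = 42392 / 29200 = 1.452 d = 34.84 h.

τ ≈ 34.8 h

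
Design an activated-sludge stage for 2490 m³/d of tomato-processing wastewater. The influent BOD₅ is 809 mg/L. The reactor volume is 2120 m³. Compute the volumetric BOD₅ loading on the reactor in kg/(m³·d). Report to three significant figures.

Volumetric loading L_v = Q·S₀ / V = 2490 × 809 g/m³ / 2120 m³ = 950.2 g/(m³·d) = 0.9502 kg BOD₅/(m³·d).

L_v ≈ 0.950 kg BOD₅/(m³·d)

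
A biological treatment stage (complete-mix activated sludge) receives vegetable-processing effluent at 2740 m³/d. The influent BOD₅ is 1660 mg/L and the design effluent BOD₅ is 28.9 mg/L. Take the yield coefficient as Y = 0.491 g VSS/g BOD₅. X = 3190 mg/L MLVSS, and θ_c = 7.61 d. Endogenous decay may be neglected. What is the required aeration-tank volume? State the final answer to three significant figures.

V ≈ 5230 m³

Biomass mass balance (decay neglected): V·X = Y·Q·(S₀ − S)·θ_c, so V = 0.491 × 2740 × (1660 − 28.9) × 7.61 / 3190 = 5235 m³.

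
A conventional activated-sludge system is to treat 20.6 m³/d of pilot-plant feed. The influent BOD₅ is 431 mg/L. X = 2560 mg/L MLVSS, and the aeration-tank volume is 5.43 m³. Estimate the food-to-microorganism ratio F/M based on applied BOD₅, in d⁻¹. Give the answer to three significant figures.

F/M = applied load / biomass = Q·S₀/(V·X) = 20.6 × 431 / (5.430 × 2560) = 0.6387 d⁻¹.

F/M ≈ 0.639 d⁻¹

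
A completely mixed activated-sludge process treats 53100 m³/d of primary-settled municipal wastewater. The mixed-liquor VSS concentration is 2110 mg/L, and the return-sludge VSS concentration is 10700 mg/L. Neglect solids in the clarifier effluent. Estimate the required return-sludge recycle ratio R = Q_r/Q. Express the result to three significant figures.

Solids balance on the clarifier gives (1+R)X = R·X_r, so R = X/(X_r − X) = 2110 / (10700 − 2110) = 0.2456.

R ≈ 0.246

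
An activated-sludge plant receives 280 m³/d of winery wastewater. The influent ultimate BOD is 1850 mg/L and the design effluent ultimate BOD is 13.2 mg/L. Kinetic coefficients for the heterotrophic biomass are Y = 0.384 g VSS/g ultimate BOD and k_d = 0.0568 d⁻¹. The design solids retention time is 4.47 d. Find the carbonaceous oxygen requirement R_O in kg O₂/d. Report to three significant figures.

R_O ≈ 291 kg O₂/d

The observed yield is Y_obs = Y/(1 + k_d·θ_c) = 0.384 / (1 + 0.0568 × 4.47) = 0.384 / 1.254 = 0.3062 g VSS per g ultimate BOD removed.
ΔS = 1850 − 13.2 = 1837 mg/L, so the substrate removal rate is 280 × 1837/1000 = 514.3 kg ultimate BOD/d.
Net sludge production P_X = 0.3062 × 514.3 = 157.5 kg VSS/d.
R_O = Q·ΔS − 1.42 P_X = 514.3 − 223.7 = 290.6 kg O₂/d.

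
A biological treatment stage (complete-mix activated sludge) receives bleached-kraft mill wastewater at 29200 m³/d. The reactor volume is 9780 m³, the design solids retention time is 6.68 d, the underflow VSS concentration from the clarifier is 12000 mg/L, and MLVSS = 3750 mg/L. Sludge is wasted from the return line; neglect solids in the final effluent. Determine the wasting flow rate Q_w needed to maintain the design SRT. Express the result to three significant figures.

θ_c = V·X/(Q_w·X_r) when wasting from the recycle, so Q_w = V·X/(θ_c·X_r) = 9780 × 3750 / (6.68 × 12000) = 457.5 m³/d.

Q_w ≈ 458 m³/d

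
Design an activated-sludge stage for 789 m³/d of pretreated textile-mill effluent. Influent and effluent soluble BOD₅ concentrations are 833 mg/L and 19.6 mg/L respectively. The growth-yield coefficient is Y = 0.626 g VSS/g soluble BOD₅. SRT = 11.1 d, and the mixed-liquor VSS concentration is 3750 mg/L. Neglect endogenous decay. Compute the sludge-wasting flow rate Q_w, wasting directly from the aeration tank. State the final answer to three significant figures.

Q_w ≈ 107 m³/d

Biomass mass balance (decay neglected): V·X = Y·Q·(S₀ − S)·θ_c, so V = 0.626 × 789 × (833 − 19.6) × 11.1 / 3750 = 1189 m³.
Wasting from the aeration tank: Q_w = V / θ_c = 1189 / 11.1 = 107.1 m³/d.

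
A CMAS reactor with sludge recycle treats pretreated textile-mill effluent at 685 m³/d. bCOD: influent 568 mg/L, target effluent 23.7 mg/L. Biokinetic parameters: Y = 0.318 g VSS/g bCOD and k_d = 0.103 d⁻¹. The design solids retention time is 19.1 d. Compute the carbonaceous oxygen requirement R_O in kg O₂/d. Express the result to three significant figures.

R_O ≈ 316 kg O₂/d

Y_obs = Y / (1 + k_d θ_c) = 0.318 / (1 + 0.103 × 19.1) = 0.318 / 2.967 = 0.1072.
ΔS = 568 − 23.7 = 544.3 mg/L, so the substrate removal rate is 685 × 544.3/1000 = 372.8 kg bCOD/d.
Biomass synthesised: P_X = Y_obs × 372.8 = 39.96 kg VSS/d.
R_O = Q·ΔS − 1.42 P_X = 372.8 − 56.74 = 316.1 kg O₂/d.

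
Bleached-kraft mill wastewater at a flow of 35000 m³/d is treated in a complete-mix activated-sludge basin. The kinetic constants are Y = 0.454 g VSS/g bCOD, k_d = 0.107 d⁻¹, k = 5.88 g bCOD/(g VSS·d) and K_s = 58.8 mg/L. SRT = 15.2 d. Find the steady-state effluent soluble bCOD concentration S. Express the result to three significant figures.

For a completely mixed reactor with recycle the Lawrence–McCarty relation gives S = K_s·(1 + k_d·θ_c) / [θ_c·(Y·k − k_d) − 1] = 58.8 × (1 + 0.107 × 15.2) / [15.2 × (0.454 × 5.88 − 0.107) − 1] = 154.4 / 37.95 = 4.069 mg/L.

S ≈ 4.07 mg/L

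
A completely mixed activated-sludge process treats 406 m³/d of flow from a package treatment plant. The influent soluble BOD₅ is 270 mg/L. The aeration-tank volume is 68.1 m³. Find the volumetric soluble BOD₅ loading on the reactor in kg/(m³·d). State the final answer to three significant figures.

Applied soluble BOD₅ load per unit volume = Q·S₀/V = (406 × 270/1000)/68.10 = 1.610 kg soluble BOD₅·m⁻³·d⁻¹.

L_v ≈ 1.61 kg soluble BOD₅/(m³·d)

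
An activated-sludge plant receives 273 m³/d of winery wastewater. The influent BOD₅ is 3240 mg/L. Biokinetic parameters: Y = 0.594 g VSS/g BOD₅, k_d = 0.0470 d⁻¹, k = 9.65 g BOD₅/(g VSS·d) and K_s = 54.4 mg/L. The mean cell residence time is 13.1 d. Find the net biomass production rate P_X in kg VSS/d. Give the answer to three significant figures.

For a completely mixed reactor with recycle the Lawrence–McCarty relation gives S = K_s·(1 + k_d·θ_c) / [θ_c·(Y·k − k_d) − 1] = 54.4 × (1 + 0.0470 × 13.1) / [13.1 × (0.594 × 9.65 − 0.0470) − 1] = 87.89 / 73.47 = 1.196 mg/L.
Observed yield with endogenous decay: Y_obs = Y / (1 + k_d·θ_c) = 0.594 / (1 + 0.0470 × 13.1) = 0.594 / 1.616 = 0.3676 g VSS/g BOD₅.
Q·(S₀ − S) = 273 × (3240 − 1.20) × 10⁻³ = 884.2 kg/d removed.
P_X = Y_obs · Q(S₀ − S) = 0.3676 × 884.2 = 325.1 kg VSS/d.

P_X ≈ 325 kg VSS/d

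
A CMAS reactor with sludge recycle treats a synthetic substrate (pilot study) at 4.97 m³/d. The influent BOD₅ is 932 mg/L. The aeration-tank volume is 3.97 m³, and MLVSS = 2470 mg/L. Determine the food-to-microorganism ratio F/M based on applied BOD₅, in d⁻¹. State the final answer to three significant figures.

F/M ≈ 0.472 d⁻¹

F/M = applied load / biomass = Q·S₀/(V·X) = 4.97 × 932 / (3.970 × 2470) = 0.4724 d⁻¹.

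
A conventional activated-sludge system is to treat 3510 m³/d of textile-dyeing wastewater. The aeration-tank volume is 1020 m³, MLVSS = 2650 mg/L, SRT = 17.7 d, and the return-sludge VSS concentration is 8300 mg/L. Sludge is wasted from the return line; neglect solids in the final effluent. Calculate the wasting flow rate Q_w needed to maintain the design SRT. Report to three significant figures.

Wasting from the return line (neglecting effluent solids): Q_w = V·X / (θ_c·X_r) = 1020 × 2650 / (17.7 × 8300) = 18.40 m³/d.

Q_w ≈ 18.4 m³/d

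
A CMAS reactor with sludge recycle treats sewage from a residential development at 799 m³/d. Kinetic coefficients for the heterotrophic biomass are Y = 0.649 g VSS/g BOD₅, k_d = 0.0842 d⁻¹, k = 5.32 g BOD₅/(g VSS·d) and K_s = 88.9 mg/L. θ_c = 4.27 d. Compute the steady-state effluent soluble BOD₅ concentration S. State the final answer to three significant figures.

From the Monod/SRT balance for a CMAS, S = K_s·(1+k_d θ_c)/[θ_c·(Y k − k_d) − 1] = 88.9 × (1 + 0.0842 × 4.27) / [4.27 × (0.649 × 5.32 − 0.0842) − 1] = 120.9 / 13.38 = 9.031 mg/L.

S ≈ 9.03 mg/L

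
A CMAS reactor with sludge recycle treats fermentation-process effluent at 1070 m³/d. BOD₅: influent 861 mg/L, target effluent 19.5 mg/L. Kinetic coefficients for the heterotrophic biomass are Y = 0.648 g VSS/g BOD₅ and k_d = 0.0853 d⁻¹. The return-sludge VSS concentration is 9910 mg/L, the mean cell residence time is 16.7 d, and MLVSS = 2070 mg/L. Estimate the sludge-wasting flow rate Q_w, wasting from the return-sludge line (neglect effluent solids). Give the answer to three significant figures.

Q_w ≈ 24.3 m³/d

Rearranging the biomass balance for a CMAS with decay, V = Y·Q·ΔS·θ_c / [X·(1+k_d θ_c)] = 0.648 × 1070 × (861 − 19.5) × 16.7 / [2070 × (1 + 0.0853 × 16.7)] = 9.74×10^6 / 5019 = 1941 m³.
Q_w = (V·X)/(θ_c X_r) = 1941 × 2070 / (16.7 × 9910) = 24.28 m³/d.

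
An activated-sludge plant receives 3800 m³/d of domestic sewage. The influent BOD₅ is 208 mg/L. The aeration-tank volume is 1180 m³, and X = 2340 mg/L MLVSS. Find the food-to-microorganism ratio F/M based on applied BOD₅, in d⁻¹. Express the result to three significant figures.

F/M ≈ 0.286 d⁻¹

F/M = applied load / biomass = Q·S₀/(V·X) = 3800 × 208 / (1180 × 2340) = 0.2863 d⁻¹.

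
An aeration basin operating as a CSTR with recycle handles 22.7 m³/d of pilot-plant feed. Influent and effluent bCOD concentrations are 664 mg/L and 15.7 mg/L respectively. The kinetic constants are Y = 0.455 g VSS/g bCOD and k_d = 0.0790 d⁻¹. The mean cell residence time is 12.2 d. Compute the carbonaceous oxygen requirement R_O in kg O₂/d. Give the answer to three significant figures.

R_O ≈ 9.87 kg O₂/d

The observed yield is Y_obs = Y/(1 + k_d·θ_c) = 0.455 / (1 + 0.0790 × 12.2) = 0.455 / 1.964 = 0.2317 g VSS per g bCOD removed.
Q·(S₀ − S) = 22.7 × (664 − 15.7) × 10⁻³ = 14.72 kg/d removed.
Biomass synthesised: P_X = Y_obs × 14.72 = 3.410 kg VSS/d.
R_O = Q·ΔS − 1.42 P_X = 14.72 − 4.842 = 9.875 kg O₂/d.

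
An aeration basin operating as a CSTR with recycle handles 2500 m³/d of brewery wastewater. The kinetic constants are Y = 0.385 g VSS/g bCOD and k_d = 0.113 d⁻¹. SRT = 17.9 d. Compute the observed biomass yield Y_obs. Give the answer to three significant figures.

Y_obs ≈ 0.127 g VSS/g bCOD

The observed yield is Y_obs = Y/(1 + k_d·θ_c) = 0.385 / (1 + 0.113 × 17.9) = 0.385 / 3.023 = 0.1274 g VSS per g bCOD removed.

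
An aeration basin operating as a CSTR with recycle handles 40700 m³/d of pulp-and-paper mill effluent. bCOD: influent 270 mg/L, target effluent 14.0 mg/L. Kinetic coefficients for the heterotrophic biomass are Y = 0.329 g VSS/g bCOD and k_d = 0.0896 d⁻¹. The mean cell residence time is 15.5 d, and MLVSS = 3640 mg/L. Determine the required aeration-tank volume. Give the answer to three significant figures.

Steady-state biomass mass balance: V·X·(1 + k_d·θ_c) = Y·Q·(S₀ − S)·θ_c, so V = 0.329 × 40700 × (270 − 14.0) × 15.5 / [3640 × (1 + 0.0896 × 15.5)] = 5.31×10^7 / 8695 = 6111 m³.

V ≈ 6110 m³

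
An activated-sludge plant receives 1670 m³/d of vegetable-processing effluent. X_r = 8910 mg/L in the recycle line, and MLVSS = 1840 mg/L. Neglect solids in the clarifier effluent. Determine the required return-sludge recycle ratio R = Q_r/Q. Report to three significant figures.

Solids balance on the clarifier gives (1+R)X = R·X_r, so R = X/(X_r − X) = 1840 / (8910 − 1840) = 0.2603.

R ≈ 0.260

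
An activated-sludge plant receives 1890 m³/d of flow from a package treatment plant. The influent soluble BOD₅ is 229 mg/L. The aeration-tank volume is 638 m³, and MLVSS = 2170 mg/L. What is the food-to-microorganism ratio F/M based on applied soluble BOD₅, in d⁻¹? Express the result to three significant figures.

F/M ≈ 0.313 d⁻¹

Food-to-microorganism ratio F/M = Q S₀ / (V X) = 1890 × 229 / (638.0 × 2170) = 0.3126 d⁻¹.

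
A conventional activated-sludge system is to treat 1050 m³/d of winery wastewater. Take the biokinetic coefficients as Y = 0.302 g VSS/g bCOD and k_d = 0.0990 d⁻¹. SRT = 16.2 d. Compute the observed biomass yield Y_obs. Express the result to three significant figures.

Y_obs ≈ 0.116 g VSS/g bCOD

Observed yield with endogenous decay: Y_obs = Y / (1 + k_d·θ_c) = 0.302 / (1 + 0.0990 × 16.2) = 0.302 / 2.604 = 0.1160 g VSS/g bCOD.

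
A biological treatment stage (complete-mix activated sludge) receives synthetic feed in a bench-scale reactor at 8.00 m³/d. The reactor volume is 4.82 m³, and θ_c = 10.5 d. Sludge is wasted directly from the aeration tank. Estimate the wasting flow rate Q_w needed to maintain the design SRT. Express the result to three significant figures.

For wasting at MLVSS concentration, Q_w = V/θ_c = 4.820/10.5 = 0.4590 m³/d.

Q_w ≈ 0.459 m³/d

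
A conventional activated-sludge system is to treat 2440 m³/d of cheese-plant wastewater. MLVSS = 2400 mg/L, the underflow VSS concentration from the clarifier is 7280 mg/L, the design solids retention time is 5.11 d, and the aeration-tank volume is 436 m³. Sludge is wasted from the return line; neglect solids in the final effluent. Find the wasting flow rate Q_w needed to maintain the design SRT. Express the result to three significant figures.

Wasting from the return line (neglecting effluent solids): Q_w = V·X / (θ_c·X_r) = 436.0 × 2400 / (5.11 × 7280) = 28.13 m³/d.

Q_w ≈ 28.1 m³/d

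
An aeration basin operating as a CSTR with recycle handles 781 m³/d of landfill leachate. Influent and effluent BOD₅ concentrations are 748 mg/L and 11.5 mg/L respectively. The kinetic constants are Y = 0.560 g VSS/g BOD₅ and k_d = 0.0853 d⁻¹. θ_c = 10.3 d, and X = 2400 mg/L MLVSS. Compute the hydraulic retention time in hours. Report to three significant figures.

τ ≈ 22.6 h

From the SRT design equation V = Y Q (S₀−S) θ_c / [X (1 + k_d θ_c)] = 0.560 × 781 × (748 − 11.5) × 10.3 / [2400 × (1 + 0.0853 × 10.3)] = 3.32×10^6 / 4509 = 735.9 m³.
HRT = V/Q = 735.9 m³ / 781 m³·d⁻¹ = 0.9422 d × 24 = 22.61 h.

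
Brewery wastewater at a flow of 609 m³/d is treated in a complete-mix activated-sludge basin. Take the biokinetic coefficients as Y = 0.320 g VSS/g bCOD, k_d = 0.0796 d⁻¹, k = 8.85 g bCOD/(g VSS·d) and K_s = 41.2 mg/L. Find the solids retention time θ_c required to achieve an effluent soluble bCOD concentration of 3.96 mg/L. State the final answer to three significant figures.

θ_c ≈ 5.93 d

Specific growth rate at S = 3.96 mg/L: μ = YkS/(K_s+S) = 0.320·8.85·3.96/(41.2+3.96) = 0.2483 d⁻¹.
θ_c = 1/(μ − k_d) = 1/(0.2483 − 0.0796) = 1/0.1687 = 5.927 d.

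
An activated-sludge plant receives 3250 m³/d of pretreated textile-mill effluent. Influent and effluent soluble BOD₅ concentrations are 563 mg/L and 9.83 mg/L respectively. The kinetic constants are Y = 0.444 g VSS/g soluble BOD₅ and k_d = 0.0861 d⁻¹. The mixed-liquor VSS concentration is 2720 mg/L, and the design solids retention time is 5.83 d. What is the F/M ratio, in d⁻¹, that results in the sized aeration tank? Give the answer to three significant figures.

From the SRT design equation V = Y Q (S₀−S) θ_c / [X (1 + k_d θ_c)] = 0.444 × 3250 × (563 − 9.83) × 5.83 / [2720 × (1 + 0.0861 × 5.83)] = 4.65×10^6 / 4085 = 1139 m³.
F/M = applied load / biomass = Q·S₀/(V·X) = 3250 × 563 / (1139 × 2720) = 0.5906 d⁻¹.

F/M ≈ 0.591 d⁻¹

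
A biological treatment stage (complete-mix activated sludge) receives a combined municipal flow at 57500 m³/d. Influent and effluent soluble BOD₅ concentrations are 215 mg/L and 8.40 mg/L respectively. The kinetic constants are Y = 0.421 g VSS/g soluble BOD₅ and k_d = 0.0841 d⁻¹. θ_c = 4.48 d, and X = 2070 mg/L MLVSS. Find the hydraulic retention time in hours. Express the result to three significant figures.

τ ≈ 3.28 h

Rearranging the biomass balance for a CMAS with decay, V = Y·Q·ΔS·θ_c / [X·(1+k_d θ_c)] = 0.421 × 57500 × (215 − 8.40) × 4.48 / [2070 × (1 + 0.0841 × 4.48)] = 2.24×10^7 / 2850 = 7862 m³.
Hydraulic retention time τ = V/Q = 7862 / 57500 = 0.1367 d = 3.281 h.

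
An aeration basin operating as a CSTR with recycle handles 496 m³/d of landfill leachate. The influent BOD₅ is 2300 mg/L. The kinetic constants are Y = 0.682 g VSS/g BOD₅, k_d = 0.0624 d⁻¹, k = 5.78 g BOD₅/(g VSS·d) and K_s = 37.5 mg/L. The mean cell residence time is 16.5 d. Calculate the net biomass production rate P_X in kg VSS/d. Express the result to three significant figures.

Effluent substrate depends only on kinetics and SRT: S = K_s(1 + k_d θ_c) / [θ_c(Yk − k_d) − 1] = 37.5 × (1 + 0.0624 × 16.5) / [16.5 × (0.682 × 5.78 − 0.0624) − 1] = 76.11 / 63.01 = 1.208 mg/L.
Correct the yield for decay: Y_obs = Y/(1 + k_d θ_c) = 0.682 / (1 + 0.0624 × 16.5) = 0.682 / 2.030 = 0.3360.
ΔS = 2300 − 1.21 = 2299 mg/L, so the substrate removal rate is 496 × 2299/1000 = 1140 kg BOD₅/d.
Net biomass production P_X = Y_obs × Q·(S₀ − S) = 0.3360 × 1140 = 383.1 kg VSS/d.

P_X ≈ 383 kg VSS/d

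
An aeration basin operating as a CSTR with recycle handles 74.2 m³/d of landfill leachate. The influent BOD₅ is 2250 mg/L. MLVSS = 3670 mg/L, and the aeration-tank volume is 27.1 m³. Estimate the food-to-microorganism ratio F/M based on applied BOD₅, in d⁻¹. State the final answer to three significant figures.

F/M ≈ 1.68 d⁻¹

F/M = applied load / biomass = Q·S₀/(V·X) = 74.2 × 2250 / (27.10 × 3670) = 1.679 d⁻¹.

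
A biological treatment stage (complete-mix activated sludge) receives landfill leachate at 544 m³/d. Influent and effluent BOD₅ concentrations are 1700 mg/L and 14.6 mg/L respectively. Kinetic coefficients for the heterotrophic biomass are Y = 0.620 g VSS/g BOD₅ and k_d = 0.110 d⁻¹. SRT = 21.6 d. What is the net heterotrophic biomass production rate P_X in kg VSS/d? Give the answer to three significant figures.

P_X ≈ 168 kg VSS/d

Correct the yield for decay: Y_obs = Y/(1 + k_d θ_c) = 0.620 / (1 + 0.110 × 21.6) = 0.620 / 3.376 = 0.1836.
Substrate removed = Q·(S₀ − S) = 544 m³/d × (1700 − 14.6) g/m³ = 9.17×10^5 g/d = 916.9 kg/d.
P_X = Y_obs · Q(S₀ − S) = 0.1836 × 916.9 = 168.4 kg VSS/d.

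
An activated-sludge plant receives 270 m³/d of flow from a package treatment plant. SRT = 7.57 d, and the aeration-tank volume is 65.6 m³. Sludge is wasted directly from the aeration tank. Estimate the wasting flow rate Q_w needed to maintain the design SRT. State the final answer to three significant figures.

For wasting at MLVSS concentration, Q_w = V/θ_c = 65.60/7.57 = 8.666 m³/d.

Q_w ≈ 8.67 m³/d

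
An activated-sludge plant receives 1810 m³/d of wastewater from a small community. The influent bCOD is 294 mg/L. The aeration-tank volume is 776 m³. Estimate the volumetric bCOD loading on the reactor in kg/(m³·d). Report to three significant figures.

Volumetric loading L_v = Q·S₀ / V = 1810 × 294 g/m³ / 776.0 m³ = 685.7 g/(m³·d) = 0.6857 kg bCOD/(m³·d).

L_v ≈ 0.686 kg bCOD/(m³·d)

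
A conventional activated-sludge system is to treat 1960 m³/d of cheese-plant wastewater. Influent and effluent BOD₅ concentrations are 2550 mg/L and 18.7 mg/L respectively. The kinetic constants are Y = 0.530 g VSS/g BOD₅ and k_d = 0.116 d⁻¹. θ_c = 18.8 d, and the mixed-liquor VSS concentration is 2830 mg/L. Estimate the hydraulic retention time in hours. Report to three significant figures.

Rearranging the biomass balance for a CMAS with decay, V = Y·Q·ΔS·θ_c / [X·(1+k_d θ_c)] = 0.530 × 1960 × (2550 − 18.7) × 18.8 / [2830 × (1 + 0.116 × 18.8)] = 4.94×10^7 / 9002 = 5492 m³.
τ = V/Q = 5492/1960 = 2.802 d, or 67.25 h.

τ ≈ 67.2 h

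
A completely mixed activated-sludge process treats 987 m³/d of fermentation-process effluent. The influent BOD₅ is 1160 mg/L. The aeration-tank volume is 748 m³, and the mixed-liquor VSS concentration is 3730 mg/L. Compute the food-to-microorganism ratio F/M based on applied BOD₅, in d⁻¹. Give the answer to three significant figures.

F/M ≈ 0.410 d⁻¹

F/M = Q·S₀ / (V·X) = 987 × 1160 / (748.0 × 3730) = 0.4104 g BOD₅·(g VSS·d)⁻¹.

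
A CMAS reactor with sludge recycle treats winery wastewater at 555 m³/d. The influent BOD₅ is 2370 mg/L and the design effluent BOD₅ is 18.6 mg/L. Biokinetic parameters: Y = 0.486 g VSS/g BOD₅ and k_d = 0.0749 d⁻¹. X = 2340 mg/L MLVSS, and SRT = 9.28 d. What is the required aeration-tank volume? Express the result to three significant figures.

V ≈ 1480 m³

From the SRT design equation V = Y Q (S₀−S) θ_c / [X (1 + k_d θ_c)] = 0.486 × 555 × (2370 − 18.6) × 9.28 / [2340 × (1 + 0.0749 × 9.28)] = 5.89×10^6 / 3966 = 1484 m³.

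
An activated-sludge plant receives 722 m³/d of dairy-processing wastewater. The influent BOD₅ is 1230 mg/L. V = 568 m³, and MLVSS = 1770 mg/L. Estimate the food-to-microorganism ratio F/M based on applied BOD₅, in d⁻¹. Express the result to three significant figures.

Food-to-microorganism ratio F/M = Q S₀ / (V X) = 722 × 1230 / (568.0 × 1770) = 0.8833 d⁻¹.

F/M ≈ 0.883 d⁻¹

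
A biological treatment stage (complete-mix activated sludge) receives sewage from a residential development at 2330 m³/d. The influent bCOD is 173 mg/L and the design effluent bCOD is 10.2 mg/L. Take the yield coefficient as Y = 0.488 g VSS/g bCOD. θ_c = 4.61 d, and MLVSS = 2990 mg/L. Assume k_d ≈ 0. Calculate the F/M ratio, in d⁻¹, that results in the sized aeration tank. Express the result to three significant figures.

F/M ≈ 0.472 d⁻¹

Biomass mass balance (decay neglected): V·X = Y·Q·(S₀ − S)·θ_c, so V = 0.488 × 2330 × (173 − 10.2) × 4.61 / 2990 = 285.4 m³.
Food-to-microorganism ratio F/M = Q S₀ / (V X) = 2330 × 173 / (285.4 × 2990) = 0.4724 d⁻¹.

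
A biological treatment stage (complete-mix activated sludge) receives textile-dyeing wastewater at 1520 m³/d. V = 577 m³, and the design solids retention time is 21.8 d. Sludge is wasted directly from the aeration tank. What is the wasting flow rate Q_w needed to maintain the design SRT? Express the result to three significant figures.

Q_w ≈ 26.5 m³/d

With mixed-liquor wasting, θ_c = V/Q_w, so Q_w = V/θ_c = 577.0/21.8 = 26.47 m³/d.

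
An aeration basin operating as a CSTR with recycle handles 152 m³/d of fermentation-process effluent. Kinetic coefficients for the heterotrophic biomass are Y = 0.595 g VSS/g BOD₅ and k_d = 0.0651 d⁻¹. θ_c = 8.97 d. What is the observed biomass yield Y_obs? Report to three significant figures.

Observed yield with endogenous decay: Y_obs = Y / (1 + k_d·θ_c) = 0.595 / (1 + 0.0651 × 8.97) = 0.595 / 1.584 = 0.3756 g VSS/g BOD₅.

Y_obs ≈ 0.376 g VSS/g BOD₅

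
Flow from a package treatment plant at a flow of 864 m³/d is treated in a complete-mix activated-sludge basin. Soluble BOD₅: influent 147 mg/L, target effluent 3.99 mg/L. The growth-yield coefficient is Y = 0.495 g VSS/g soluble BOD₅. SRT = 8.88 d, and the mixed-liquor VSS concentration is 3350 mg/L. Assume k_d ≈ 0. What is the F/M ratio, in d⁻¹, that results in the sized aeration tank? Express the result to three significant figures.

V·X = Y·Q·ΔS·θ_c gives V = 0.495 × 864 × (147 − 3.99) × 8.88 / 3350 = 162.1 m³.
F/M = applied load / biomass = Q·S₀/(V·X) = 864 × 147 / (162.1 × 3350) = 0.2338 d⁻¹.

F/M ≈ 0.234 d⁻¹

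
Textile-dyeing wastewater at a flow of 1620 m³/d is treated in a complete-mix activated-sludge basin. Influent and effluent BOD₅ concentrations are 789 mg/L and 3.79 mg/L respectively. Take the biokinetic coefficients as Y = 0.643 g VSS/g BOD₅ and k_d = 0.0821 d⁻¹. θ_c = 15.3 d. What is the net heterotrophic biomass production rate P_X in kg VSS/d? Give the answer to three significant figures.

Observed yield with endogenous decay: Y_obs = Y / (1 + k_d·θ_c) = 0.643 / (1 + 0.0821 × 15.3) = 0.643 / 2.256 = 0.2850 g VSS/g BOD₅.
Q·(S₀ − S) = 1620 × (789 − 3.79) × 10⁻³ = 1272 kg/d removed.
Net biomass production P_X = Y_obs × Q·(S₀ − S) = 0.2850 × 1272 = 362.5 kg VSS/d.

P_X ≈ 363 kg VSS/d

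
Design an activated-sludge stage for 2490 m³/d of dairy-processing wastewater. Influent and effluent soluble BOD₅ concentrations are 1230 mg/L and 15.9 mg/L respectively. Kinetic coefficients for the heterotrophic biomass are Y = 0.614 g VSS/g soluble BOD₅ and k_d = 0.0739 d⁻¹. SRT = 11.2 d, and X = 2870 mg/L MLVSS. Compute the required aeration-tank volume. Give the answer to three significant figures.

Steady-state biomass mass balance: V·X·(1 + k_d·θ_c) = Y·Q·(S₀ − S)·θ_c, so V = 0.614 × 2490 × (1230 − 15.9) × 11.2 / [2870 × (1 + 0.0739 × 11.2)] = 2.08×10^7 / 5245 = 3963 m³.

V ≈ 3960 m³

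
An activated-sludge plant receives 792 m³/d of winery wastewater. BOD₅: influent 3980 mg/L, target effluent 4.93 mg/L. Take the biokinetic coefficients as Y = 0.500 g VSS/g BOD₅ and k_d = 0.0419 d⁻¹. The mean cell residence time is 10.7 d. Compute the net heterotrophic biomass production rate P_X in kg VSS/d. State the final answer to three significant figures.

P_X ≈ 1090 kg VSS/d

The observed yield is Y_obs = Y/(1 + k_d·θ_c) = 0.500 / (1 + 0.0419 × 10.7) = 0.500 / 1.448 = 0.3452 g VSS per g BOD₅ removed.
Q·(S₀ − S) = 792 × (3980 − 4.93) × 10⁻³ = 3148 kg/d removed.
Biomass produced: P_X = Y_obs·Q·ΔS = 0.3452 × 3148 ≈ 1087 kg VSS/d.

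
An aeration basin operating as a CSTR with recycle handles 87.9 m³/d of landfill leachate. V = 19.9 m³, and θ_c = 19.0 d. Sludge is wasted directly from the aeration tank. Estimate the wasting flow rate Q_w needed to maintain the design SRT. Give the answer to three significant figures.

Wasting from the aeration tank: Q_w = V / θ_c = 19.90 / 19.0 = 1.047 m³/d.

Q_w ≈ 1.05 m³/d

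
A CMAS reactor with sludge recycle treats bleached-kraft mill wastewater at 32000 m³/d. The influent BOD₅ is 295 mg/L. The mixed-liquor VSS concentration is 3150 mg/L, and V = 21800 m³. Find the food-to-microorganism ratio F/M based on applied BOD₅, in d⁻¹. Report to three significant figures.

F/M = applied load / biomass = Q·S₀/(V·X) = 32000 × 295 / (21800 × 3150) = 0.1375 d⁻¹.

F/M ≈ 0.137 d⁻¹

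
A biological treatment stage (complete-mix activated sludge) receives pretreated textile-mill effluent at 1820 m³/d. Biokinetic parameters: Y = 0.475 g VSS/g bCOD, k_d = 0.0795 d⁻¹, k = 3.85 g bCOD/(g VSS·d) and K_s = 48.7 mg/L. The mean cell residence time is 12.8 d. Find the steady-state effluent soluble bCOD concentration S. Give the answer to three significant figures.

S ≈ 4.59 mg/L

Effluent substrate depends only on kinetics and SRT: S = K_s(1 + k_d θ_c) / [θ_c(Yk − k_d) − 1] = 48.7 × (1 + 0.0795 × 12.8) / [12.8 × (0.475 × 3.85 − 0.0795) − 1] = 98.26 / 21.39 = 4.594 mg/L.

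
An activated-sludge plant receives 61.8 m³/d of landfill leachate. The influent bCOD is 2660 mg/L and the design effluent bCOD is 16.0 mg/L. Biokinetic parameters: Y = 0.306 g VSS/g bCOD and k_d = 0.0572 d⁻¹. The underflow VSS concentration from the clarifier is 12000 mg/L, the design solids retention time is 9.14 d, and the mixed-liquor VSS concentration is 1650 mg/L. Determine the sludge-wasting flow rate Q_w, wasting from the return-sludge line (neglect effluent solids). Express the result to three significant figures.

Rearranging the biomass balance for a CMAS with decay, V = Y·Q·ΔS·θ_c / [X·(1+k_d θ_c)] = 0.306 × 61.8 × (2660 − 16.0) × 9.14 / [1650 × (1 + 0.0572 × 9.14)] = 4.57×10^5 / 2513 = 181.9 m³.
θ_c = V·X/(Q_w·X_r) when wasting from the recycle, so Q_w = V·X/(θ_c·X_r) = 181.9 × 1650 / (9.14 × 12000) = 2.736 m³/d.

Q_w ≈ 2.74 m³/d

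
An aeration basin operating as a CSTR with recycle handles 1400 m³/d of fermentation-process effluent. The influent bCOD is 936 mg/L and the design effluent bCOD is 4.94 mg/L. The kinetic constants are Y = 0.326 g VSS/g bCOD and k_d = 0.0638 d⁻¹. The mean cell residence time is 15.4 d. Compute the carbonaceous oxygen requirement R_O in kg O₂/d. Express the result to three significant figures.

R_O ≈ 999 kg O₂/d

Correct the yield for decay: Y_obs = Y/(1 + k_d θ_c) = 0.326 / (1 + 0.0638 × 15.4) = 0.326 / 1.983 = 0.1644.
Q·(S₀ − S) = 1400 × (936 − 4.94) × 10⁻³ = 1303 kg/d removed.
Net sludge production P_X = 0.1644 × 1303 = 214.3 kg VSS/d.
Carbonaceous O₂ demand = substrate oxidised − cell-mass equivalent = 1303 − 1.42 × 214.3 = 999.1 kg O₂/d.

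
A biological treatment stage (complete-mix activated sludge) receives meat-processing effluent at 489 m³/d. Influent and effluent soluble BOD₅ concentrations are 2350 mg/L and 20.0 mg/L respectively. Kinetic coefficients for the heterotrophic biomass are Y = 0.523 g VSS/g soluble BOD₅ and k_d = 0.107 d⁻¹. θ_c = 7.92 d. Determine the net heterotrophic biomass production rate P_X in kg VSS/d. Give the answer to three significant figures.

P_X ≈ 323 kg VSS/d

Y_obs = Y / (1 + k_d θ_c) = 0.523 / (1 + 0.107 × 7.92) = 0.523 / 1.847 = 0.2831.
Q·(S₀ − S) = 489 × (2350 − 20.0) × 10⁻³ = 1139 kg/d removed.
Net biomass production P_X = Y_obs × Q·(S₀ − S) = 0.2831 × 1139 = 322.5 kg VSS/d.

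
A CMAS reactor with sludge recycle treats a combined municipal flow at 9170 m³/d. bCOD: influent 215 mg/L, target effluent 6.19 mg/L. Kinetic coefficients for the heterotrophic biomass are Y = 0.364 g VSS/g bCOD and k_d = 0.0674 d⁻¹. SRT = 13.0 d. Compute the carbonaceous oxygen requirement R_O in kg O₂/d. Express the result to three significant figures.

Observed yield with endogenous decay: Y_obs = Y / (1 + k_d·θ_c) = 0.364 / (1 + 0.0674 × 13.0) = 0.364 / 1.876 = 0.1940 g VSS/g bCOD.
Q·(S₀ − S) = 9170 × (215 − 6.19) × 10⁻³ = 1915 kg/d removed.
P_X = Y_obs·Q·(S₀ − S) = 0.1940 × 1915 = 371.5 kg VSS/d.
Carbonaceous O₂ demand = substrate oxidised − cell-mass equivalent = 1915 − 1.42 × 371.5 = 1387 kg O₂/d.

R_O ≈ 1390 kg O₂/d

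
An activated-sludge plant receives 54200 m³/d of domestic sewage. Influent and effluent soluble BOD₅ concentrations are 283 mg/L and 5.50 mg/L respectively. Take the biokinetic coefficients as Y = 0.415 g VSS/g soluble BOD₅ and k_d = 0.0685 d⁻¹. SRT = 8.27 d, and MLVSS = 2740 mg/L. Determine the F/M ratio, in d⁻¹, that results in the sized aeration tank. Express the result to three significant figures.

From the SRT design equation V = Y Q (S₀−S) θ_c / [X (1 + k_d θ_c)] = 0.415 × 54200 × (283 − 5.50) × 8.27 / [2740 × (1 + 0.0685 × 8.27)] = 5.16×10^7 / 4292 = 12026 m³.
Food-to-microorganism ratio F/M = Q S₀ / (V X) = 54200 × 283 / (12026 × 2740) = 0.4655 d⁻¹.

F/M ≈ 0.465 d⁻¹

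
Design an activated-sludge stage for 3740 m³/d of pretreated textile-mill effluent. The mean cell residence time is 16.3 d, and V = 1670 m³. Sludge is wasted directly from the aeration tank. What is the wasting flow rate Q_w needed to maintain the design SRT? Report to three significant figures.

For wasting at MLVSS concentration, Q_w = V/θ_c = 1670/16.3 = 102.5 m³/d.

Q_w ≈ 102 m³/d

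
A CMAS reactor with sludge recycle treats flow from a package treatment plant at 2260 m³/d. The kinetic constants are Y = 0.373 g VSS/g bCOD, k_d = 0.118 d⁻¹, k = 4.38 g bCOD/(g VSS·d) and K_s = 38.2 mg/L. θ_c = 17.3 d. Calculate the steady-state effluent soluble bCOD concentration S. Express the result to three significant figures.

From the Monod/SRT balance for a CMAS, S = K_s·(1+k_d θ_c)/[θ_c·(Y k − k_d) − 1] = 38.2 × (1 + 0.118 × 17.3) / [17.3 × (0.373 × 4.38 − 0.118) − 1] = 116.2 / 25.22 = 4.606 mg/L.

S ≈ 4.61 mg/L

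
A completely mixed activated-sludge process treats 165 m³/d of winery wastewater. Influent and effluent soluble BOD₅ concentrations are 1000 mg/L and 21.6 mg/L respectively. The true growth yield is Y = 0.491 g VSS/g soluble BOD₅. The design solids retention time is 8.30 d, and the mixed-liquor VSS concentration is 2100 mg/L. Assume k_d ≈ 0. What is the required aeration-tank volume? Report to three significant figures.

With k_d = 0 the design equation reduces to V = Y Q (S₀−S) θ_c / X = 0.491 × 165 × (1000 − 21.6) × 8.30 / 2100 = 313.3 m³.

V ≈ 313 m³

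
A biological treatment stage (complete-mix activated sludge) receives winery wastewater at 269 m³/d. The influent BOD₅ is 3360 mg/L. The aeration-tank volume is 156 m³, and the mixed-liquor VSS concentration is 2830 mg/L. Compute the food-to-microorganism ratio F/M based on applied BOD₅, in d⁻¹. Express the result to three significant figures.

F/M ≈ 2.05 d⁻¹

F/M = applied load / biomass = Q·S₀/(V·X) = 269 × 3360 / (156.0 × 2830) = 2.047 d⁻¹.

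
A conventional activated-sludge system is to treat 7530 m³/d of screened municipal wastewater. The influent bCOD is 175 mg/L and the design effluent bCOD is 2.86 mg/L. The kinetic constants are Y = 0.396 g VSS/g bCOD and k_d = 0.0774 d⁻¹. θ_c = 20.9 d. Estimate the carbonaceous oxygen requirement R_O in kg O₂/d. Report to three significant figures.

R_O ≈ 1020 kg O₂/d

Y_obs = Y / (1 + k_d θ_c) = 0.396 / (1 + 0.0774 × 20.9) = 0.396 / 2.618 = 0.1513.
Mass of bCOD removed per day: Q(S₀ − S) = 7530 × 172.1 g/m³ = 1296 kg/d.
Net sludge production P_X = 0.1513 × 1296 = 196.1 kg VSS/d.
R_O = Q·ΔS − 1.42 P_X = 1296 − 278.4 = 1018 kg O₂/d.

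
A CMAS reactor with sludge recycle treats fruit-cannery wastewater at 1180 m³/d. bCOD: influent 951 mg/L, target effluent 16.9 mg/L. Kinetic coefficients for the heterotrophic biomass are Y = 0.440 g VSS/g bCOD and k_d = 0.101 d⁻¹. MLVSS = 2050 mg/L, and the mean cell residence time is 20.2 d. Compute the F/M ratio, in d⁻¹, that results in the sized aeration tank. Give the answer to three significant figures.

F/M ≈ 0.348 d⁻¹

Rearranging the biomass balance for a CMAS with decay, V = Y·Q·ΔS·θ_c / [X·(1+k_d θ_c)] = 0.440 × 1180 × (951 − 16.9) × 20.2 / [2050 × (1 + 0.101 × 20.2)] = 9.8×10^6 / 6232 = 1572 m³.
F/M = Q·S₀ / (V·X) = 1180 × 951 / (1572 × 2050) = 0.3482 g bCOD·(g VSS·d)⁻¹.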